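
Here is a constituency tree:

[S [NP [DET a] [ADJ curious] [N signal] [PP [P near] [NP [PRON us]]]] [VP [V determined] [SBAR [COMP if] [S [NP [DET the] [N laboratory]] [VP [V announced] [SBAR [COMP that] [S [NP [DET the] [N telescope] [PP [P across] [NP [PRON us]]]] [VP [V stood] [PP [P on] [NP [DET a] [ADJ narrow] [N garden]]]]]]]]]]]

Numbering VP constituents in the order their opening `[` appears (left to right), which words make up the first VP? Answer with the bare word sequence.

determined if the laboratory announced that the telescope across us stood on a narrow garden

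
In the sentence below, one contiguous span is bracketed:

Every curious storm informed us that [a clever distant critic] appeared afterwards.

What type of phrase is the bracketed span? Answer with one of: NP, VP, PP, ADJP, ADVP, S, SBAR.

"critic" is the head of the bracketed span, so the span is a noun phrase: NP.

NP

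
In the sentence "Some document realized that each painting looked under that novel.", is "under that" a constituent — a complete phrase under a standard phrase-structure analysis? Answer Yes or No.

No

"under" belongs to the preposition "under" while "that" belongs to the noun phrase "that novel"; a span that runs across that boundary is not a single phrase.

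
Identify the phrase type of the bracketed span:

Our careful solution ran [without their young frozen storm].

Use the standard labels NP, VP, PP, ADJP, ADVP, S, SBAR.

PP

"without" is the head of the bracketed span, so the span is a prepositional phrase: PP.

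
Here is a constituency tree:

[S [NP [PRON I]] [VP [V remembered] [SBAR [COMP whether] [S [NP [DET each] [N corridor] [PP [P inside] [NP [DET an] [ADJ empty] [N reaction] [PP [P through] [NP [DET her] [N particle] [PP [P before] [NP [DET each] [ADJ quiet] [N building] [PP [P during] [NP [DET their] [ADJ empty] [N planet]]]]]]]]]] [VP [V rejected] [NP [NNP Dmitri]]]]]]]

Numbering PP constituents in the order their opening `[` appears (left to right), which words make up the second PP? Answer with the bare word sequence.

through her particle before each quiet building during their empty planet

In left-to-right order the PP constituents are "inside an empty reaction through her particle before each quiet building during their empty planet"; "through her particle before each quiet building during their empty planet"; "before each quiet building during their empty planet"; "during their empty planet". Number 2 is "through her particle before each quiet building during their empty planet".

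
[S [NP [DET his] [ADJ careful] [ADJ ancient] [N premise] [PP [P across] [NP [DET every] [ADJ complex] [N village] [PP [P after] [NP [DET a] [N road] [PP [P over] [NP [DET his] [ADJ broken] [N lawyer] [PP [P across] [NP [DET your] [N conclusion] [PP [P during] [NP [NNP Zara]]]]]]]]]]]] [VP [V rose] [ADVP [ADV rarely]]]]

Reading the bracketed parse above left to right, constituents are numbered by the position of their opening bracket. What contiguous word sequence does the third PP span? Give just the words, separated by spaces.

over his broken lawyer across your conclusion during Zara

In left-to-right order the PP constituents are "across every complex village after a road over his broken lawyer across your conclusion during Zara"; "after a road over his broken lawyer across your conclusion during Zara"; "over his broken lawyer across your conclusion during Zara"; "across your conclusion during Zara"; "during Zara". Number 3 is "over his broken lawyer across your conclusion during Zara".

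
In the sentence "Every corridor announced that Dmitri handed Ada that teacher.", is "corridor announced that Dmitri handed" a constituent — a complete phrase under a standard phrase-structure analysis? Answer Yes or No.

No

The smallest constituent containing the whole sequence is the clause [S every corridor announced that Dmitri handed Ada that teacher], but the sequence is only part of it — it straddles the boundary between noun phrase "every corridor" and verb phrase "announced that Dmitri handed Ada that teacher".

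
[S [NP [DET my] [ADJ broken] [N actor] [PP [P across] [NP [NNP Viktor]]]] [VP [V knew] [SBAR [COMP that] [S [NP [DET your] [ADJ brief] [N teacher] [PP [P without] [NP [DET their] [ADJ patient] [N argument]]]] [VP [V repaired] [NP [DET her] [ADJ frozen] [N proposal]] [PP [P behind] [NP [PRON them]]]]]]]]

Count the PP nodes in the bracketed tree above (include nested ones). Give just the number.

The PP constituents are: [PP across Viktor]; [PP without their patient argument]; [PP behind them]. Total: 3.

3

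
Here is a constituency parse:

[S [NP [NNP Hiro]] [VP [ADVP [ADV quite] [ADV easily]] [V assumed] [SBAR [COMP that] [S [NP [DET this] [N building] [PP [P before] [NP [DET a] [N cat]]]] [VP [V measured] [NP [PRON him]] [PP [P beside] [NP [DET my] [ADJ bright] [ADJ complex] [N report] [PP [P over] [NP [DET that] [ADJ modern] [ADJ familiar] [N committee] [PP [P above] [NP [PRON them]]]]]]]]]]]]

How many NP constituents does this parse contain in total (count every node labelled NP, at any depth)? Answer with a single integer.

7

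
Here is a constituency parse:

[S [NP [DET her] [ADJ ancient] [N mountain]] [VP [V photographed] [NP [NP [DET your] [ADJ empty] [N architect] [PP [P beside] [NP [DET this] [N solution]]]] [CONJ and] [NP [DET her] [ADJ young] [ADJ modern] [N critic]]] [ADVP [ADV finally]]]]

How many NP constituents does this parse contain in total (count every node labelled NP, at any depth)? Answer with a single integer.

5

Listing each NP by its span: [NP her ancient mountain]; [NP your empty architect beside this solution and her young modern critic]; [NP your empty architect beside this solution]; [NP this solution]; [NP her young modern critic] — that makes 5.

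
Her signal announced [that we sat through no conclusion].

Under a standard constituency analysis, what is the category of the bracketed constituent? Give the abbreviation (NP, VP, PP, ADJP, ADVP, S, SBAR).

SBAR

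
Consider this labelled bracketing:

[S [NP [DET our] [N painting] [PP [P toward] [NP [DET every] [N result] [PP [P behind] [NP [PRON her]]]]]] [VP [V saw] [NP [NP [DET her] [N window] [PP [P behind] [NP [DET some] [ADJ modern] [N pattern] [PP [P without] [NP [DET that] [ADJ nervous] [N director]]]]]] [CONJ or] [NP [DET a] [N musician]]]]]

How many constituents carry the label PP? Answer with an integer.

4

The PP constituents are: [PP toward every result behind her]; [PP behind her]; [PP behind some modern pattern without that nervous director]; [PP without that nervous director]. Total: 4.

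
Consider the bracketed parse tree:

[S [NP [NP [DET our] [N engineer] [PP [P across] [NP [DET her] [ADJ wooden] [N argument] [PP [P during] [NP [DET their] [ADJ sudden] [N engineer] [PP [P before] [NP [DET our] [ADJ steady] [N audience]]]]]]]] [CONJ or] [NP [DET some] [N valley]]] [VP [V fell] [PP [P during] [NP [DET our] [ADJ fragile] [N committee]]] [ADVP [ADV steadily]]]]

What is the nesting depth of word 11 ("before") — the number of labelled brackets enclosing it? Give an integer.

9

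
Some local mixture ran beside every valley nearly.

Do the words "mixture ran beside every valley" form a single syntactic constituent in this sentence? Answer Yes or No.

The sequence begins inside the noun phrase "some local mixture" and ends inside the verb phrase "ran beside every valley nearly"; it crosses a phrase boundary, so no single node in the tree spans exactly those words.

No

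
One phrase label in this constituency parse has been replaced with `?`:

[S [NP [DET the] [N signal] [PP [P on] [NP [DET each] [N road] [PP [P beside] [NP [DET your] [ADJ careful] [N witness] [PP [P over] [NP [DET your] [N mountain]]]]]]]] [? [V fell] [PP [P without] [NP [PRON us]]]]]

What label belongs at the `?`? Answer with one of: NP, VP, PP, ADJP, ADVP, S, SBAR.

Looking at what the `?` directly dominates — V 'fell', PP — this is a verb phrase (VP).

VP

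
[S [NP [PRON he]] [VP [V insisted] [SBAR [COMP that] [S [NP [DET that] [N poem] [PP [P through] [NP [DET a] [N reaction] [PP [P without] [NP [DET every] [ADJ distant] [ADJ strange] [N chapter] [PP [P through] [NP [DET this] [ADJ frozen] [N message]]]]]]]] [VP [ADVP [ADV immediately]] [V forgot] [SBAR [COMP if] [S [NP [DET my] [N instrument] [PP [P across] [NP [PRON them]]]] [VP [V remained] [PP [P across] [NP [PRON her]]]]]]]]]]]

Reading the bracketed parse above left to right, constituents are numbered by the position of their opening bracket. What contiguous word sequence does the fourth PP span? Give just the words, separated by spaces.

across them

Opening `[PP` markers occur at word positions 6, 9, 14, 23, 26; the fourth of these opens the constituent [PP across them].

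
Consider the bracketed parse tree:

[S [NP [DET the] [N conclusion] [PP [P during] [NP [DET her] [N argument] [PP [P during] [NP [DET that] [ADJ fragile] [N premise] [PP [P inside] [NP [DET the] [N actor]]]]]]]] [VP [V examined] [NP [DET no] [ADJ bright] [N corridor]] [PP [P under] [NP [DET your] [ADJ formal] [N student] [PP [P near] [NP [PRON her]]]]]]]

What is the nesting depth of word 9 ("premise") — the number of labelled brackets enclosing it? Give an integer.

7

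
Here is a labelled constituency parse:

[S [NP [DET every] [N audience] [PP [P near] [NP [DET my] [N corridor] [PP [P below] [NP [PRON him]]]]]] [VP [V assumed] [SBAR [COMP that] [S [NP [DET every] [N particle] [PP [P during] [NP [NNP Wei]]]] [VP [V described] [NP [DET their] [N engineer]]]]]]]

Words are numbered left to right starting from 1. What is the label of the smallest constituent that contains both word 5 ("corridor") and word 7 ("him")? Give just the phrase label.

NP

Both words fall inside [NP my corridor below him] (words 4–7), and no smaller constituent contains them both. Label: NP.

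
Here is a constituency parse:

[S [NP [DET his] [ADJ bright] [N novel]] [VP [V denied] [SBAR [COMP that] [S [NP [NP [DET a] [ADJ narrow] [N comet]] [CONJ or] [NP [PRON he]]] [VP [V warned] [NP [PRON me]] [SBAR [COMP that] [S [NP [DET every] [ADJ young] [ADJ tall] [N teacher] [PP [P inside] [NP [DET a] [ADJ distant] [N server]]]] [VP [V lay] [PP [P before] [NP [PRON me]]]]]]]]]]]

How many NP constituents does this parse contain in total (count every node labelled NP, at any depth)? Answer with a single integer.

8

Listing each NP by its span: [NP his bright novel]; [NP a narrow comet or he]; [NP a narrow comet]; [NP he]; [NP me]; [NP every young tall teacher inside a distant server] … — that makes 8.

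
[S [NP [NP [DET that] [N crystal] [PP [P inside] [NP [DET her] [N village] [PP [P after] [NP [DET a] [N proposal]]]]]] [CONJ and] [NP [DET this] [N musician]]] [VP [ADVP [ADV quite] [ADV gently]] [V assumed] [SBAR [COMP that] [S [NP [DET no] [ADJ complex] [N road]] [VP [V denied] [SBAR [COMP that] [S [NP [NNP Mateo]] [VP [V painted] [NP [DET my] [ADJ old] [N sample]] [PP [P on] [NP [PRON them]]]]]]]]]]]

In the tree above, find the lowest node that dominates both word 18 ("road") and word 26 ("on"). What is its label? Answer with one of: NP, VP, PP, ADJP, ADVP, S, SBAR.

S

Word 18 lies under S → VP → SBAR → S → NP → N; word 26 lies under S → VP → SBAR → S → VP → SBAR → S → VP → PP → P. The lowest shared node is the S.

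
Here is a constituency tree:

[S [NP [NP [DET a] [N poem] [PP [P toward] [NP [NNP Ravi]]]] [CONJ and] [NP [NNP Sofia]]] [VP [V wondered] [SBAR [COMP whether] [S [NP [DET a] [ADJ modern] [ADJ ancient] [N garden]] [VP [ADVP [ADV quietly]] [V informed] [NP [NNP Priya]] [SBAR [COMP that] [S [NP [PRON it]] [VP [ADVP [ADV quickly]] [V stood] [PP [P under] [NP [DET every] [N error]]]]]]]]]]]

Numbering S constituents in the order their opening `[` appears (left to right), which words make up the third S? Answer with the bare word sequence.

it quickly stood under every error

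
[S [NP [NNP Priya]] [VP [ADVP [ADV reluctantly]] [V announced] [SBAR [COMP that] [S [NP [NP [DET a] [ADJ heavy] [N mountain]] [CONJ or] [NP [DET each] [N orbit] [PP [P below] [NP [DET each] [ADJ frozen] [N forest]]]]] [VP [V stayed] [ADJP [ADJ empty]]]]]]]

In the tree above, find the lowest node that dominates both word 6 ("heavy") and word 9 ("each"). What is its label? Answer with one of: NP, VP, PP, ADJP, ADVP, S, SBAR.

NP

Both words fall inside [NP a heavy mountain or each orbit below each frozen forest] (words 5–14), and no smaller constituent contains them both. Label: NP.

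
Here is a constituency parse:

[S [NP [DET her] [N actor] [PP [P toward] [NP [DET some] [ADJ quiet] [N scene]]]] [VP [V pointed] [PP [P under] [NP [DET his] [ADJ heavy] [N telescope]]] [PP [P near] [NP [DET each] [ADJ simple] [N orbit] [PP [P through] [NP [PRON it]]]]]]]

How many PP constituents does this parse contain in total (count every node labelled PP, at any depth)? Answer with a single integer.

The PP constituents are: [PP toward some quiet scene]; [PP under his heavy telescope]; [PP near each simple orbit through it]; [PP through it]. Total: 4.

4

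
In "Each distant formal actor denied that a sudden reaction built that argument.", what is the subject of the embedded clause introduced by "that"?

"a sudden reaction" is the NP that combines with the VP headed by "built" to form the embedded clause introduced by "that" — the subject.

a sudden reaction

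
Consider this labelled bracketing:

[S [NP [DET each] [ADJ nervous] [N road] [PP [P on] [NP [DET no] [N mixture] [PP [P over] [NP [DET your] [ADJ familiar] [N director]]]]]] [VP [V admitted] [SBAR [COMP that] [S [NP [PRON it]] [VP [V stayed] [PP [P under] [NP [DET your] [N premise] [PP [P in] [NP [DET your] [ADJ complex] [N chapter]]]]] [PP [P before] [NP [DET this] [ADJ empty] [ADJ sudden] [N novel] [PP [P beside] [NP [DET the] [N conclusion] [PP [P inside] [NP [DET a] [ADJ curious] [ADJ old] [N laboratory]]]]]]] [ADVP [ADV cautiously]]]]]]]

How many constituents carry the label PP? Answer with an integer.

7

Scanning left to right, an opening `[PP` appears at word positions 4, 7, 15, 18, 22, 27, 30 — 7 in total.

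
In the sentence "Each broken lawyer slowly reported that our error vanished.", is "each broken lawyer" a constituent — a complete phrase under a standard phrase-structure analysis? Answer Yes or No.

These words form the whole noun phrase headed by "lawyer", so yes — one constituent.

Yes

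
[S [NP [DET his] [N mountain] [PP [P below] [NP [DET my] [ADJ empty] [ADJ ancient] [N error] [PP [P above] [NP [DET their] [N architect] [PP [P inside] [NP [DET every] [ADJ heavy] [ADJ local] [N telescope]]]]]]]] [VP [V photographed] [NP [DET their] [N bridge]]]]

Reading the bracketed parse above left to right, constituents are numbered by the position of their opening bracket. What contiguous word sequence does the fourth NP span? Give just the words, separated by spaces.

every heavy local telescope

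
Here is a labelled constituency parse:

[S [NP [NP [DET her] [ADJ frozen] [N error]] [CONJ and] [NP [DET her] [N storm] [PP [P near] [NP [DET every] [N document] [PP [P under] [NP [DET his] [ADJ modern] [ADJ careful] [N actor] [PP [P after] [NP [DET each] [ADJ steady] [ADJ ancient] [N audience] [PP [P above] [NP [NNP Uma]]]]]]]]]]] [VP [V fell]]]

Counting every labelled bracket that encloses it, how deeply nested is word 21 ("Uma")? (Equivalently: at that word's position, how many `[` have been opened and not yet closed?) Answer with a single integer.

The word sits inside NNP, which is inside NP, inside PP, inside NP, inside PP, inside NP, inside PP, inside NP, inside PP, inside NP, inside NP, inside S — 12 brackets in all.

12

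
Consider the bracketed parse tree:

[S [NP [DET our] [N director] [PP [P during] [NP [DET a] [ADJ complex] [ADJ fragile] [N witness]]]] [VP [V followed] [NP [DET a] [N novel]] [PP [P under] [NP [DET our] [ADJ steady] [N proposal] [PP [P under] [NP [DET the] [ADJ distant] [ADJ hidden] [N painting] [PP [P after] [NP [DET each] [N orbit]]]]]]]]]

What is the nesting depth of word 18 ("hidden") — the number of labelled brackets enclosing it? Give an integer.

Counting open brackets not yet closed at "hidden": [S [VP [PP [NP [PP [NP [ADJ = 7.

7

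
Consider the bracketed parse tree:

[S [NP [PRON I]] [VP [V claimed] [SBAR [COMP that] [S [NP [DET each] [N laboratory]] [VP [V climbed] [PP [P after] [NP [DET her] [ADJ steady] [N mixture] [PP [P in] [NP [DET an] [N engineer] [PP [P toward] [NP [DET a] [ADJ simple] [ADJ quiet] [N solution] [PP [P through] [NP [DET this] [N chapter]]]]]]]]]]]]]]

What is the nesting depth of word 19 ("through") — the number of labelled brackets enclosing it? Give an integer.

13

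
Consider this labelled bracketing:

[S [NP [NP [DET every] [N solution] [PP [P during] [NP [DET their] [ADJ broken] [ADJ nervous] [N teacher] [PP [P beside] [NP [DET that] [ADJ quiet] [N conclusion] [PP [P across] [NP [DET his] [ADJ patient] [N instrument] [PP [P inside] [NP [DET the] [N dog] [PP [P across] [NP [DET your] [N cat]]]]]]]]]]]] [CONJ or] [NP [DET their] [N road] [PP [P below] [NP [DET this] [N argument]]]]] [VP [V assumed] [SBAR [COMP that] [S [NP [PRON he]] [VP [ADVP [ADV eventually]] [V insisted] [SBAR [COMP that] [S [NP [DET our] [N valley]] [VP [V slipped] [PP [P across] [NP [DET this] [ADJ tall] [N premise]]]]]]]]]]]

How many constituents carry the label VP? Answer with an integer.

Scanning left to right, an opening `[VP` appears at word positions 28, 31, 36 — 3 in total.

3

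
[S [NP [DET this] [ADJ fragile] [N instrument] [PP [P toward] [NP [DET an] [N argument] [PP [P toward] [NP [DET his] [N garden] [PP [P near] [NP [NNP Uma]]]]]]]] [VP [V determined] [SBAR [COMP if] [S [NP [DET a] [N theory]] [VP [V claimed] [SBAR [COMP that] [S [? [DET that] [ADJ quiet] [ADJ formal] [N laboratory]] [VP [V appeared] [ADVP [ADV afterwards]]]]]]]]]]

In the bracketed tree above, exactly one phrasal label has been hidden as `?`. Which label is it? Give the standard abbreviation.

Looking at what the `?` directly dominates — DET 'that', ADJ 'quiet', ADJ 'formal', N 'laboratory' — this is a noun phrase (NP).

NP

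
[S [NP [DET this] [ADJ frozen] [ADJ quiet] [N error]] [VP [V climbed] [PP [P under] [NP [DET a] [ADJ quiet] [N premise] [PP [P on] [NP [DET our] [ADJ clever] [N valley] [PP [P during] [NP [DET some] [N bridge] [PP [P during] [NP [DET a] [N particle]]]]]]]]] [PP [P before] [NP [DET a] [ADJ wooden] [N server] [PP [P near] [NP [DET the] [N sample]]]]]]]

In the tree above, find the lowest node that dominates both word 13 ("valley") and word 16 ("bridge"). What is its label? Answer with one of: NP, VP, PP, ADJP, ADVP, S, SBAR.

NP

Word 13 lies under S → VP → PP → NP → PP → NP → N; word 16 lies under S → VP → PP → NP → PP → NP → PP → NP → N. The lowest shared node is the NP.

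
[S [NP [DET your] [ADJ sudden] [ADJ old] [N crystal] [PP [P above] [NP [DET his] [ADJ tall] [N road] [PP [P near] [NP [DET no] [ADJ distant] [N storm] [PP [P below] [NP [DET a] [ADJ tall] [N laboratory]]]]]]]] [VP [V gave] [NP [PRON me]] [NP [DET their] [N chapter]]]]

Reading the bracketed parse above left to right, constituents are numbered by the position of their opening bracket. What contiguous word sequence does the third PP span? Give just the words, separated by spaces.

below a tall laboratory

The PP opening brackets appear, in order, over: "above his tall road near no distant storm below a tall laboratory"; "near no distant storm below a tall laboratory"; "below a tall laboratory". The third one spans "below a tall laboratory".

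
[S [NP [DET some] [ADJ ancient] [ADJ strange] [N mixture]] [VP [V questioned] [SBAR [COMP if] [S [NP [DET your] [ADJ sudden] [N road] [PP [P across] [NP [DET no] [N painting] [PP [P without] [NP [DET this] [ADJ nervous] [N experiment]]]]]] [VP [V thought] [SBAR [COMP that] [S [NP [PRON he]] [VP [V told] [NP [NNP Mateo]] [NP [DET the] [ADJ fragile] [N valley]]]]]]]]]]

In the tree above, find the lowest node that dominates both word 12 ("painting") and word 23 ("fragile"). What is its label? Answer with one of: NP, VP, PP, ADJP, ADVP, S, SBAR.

S

Both words fall inside [S your sudden road across no painting without this nervous experiment thought that he told Mateo the fragile valley] (words 7–24), and no smaller constituent contains them both. Label: S.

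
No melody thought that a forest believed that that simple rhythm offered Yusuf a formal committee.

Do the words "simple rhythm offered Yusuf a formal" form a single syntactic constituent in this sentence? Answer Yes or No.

The sequence begins inside the noun phrase "that simple rhythm" and ends inside the verb phrase "offered Yusuf a formal committee"; it crosses a phrase boundary, so no single node in the tree spans exactly those words.

No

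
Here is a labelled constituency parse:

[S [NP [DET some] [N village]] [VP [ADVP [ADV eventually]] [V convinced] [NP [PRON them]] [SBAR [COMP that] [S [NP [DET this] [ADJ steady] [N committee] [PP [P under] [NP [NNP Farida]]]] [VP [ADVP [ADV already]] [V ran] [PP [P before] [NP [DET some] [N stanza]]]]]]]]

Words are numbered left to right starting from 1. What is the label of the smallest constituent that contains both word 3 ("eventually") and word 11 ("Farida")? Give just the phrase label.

VP

Both words fall inside [VP eventually convinced them that this steady committee under Farida already ran before some stanza] (words 3–16), and no smaller constituent contains them both. Label: VP.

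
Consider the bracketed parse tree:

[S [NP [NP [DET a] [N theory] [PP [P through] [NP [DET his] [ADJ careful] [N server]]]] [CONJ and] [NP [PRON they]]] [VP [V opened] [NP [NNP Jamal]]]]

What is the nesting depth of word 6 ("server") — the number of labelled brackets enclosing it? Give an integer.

6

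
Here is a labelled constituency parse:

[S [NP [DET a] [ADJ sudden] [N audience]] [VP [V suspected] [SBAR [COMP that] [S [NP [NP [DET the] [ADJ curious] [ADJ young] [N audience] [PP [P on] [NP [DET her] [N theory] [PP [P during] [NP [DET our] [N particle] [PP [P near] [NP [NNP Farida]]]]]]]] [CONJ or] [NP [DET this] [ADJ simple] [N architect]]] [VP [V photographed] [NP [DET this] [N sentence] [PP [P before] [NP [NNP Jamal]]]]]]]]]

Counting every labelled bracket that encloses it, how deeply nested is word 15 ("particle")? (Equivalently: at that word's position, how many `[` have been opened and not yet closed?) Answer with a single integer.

11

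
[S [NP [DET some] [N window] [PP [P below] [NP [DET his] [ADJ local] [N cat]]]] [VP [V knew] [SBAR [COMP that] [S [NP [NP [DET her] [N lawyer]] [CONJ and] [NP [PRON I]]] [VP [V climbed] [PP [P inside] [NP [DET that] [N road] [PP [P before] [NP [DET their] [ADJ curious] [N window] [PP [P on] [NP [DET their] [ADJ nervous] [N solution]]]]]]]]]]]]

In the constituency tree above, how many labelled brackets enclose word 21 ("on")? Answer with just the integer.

11

The word sits inside P, which is inside PP, inside NP, inside PP, inside NP, inside PP, inside VP, inside S, inside SBAR, inside VP, inside S — 11 brackets in all.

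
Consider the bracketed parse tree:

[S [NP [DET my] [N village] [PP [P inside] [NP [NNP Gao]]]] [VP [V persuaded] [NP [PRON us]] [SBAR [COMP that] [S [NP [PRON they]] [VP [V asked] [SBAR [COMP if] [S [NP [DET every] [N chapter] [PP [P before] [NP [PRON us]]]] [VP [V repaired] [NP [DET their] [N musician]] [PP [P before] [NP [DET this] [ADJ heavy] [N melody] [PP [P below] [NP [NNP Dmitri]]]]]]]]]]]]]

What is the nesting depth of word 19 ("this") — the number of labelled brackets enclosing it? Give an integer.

11

The word sits inside DET, which is inside NP, inside PP, inside VP, inside S, inside SBAR, inside VP, inside S, inside SBAR, inside VP, inside S — 11 brackets in all.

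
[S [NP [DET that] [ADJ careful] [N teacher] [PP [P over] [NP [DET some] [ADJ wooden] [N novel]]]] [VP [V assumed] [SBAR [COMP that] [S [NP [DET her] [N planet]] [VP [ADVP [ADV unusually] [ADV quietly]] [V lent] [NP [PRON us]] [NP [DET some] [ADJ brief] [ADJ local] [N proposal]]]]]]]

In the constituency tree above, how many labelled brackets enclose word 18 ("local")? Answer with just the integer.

Counting open brackets not yet closed at "local": [S [VP [SBAR [S [VP [NP [ADJ = 7.

7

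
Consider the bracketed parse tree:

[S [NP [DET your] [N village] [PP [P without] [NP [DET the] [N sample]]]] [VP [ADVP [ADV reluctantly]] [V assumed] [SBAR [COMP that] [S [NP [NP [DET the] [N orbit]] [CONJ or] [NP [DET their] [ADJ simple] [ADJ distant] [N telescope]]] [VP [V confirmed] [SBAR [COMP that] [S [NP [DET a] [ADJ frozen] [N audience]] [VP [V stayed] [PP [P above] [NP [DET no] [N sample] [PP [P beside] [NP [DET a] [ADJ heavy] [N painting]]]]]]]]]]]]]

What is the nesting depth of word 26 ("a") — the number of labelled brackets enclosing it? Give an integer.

The word sits inside DET, which is inside NP, inside PP, inside NP, inside PP, inside VP, inside S, inside SBAR, inside VP, inside S, inside SBAR, inside VP, inside S — 13 brackets in all.

13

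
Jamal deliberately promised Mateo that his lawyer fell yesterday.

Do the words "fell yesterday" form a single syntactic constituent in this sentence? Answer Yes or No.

Yes

The sequence corresponds to a single VP node — the verb phrase "fell yesterday".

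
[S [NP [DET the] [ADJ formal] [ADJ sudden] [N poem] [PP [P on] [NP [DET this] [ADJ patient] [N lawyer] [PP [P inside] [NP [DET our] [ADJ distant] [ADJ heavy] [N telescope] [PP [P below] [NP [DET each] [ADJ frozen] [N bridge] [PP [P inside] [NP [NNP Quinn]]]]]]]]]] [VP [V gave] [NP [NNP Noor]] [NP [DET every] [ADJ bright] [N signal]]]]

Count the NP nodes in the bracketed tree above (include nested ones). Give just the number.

7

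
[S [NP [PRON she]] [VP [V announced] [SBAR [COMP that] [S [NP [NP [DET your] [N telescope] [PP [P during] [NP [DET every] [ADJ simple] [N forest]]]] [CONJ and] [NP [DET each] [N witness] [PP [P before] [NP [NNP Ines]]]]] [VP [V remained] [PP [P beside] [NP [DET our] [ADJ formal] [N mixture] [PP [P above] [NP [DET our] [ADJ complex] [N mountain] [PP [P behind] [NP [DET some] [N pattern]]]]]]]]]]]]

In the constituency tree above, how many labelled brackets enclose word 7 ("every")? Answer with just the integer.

9

Path from the root down to the word: S → VP → SBAR → S → NP → NP → PP → NP → DET. That is 9 enclosing brackets.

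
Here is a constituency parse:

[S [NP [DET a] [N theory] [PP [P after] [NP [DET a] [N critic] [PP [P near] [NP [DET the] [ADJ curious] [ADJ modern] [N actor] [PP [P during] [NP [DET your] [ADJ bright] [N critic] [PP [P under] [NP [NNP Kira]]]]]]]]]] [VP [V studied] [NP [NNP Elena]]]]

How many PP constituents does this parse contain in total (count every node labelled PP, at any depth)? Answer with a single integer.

4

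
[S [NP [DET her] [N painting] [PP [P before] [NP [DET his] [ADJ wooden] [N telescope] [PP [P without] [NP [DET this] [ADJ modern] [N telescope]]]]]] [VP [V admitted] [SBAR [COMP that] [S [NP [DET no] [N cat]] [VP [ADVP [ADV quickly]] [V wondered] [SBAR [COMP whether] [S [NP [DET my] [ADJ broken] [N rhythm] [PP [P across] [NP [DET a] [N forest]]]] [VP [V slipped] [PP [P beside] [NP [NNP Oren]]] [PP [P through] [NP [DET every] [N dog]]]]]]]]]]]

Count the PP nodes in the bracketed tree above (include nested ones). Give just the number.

5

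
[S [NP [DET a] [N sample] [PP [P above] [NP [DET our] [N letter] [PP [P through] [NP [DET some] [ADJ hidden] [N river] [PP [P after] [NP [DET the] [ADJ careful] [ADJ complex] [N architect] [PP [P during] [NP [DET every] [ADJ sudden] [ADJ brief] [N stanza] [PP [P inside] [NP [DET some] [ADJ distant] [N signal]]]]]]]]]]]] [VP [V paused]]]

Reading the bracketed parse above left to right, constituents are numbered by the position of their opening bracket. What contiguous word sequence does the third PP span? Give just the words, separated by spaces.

after the careful complex architect during every sudden brief stanza inside some distant signal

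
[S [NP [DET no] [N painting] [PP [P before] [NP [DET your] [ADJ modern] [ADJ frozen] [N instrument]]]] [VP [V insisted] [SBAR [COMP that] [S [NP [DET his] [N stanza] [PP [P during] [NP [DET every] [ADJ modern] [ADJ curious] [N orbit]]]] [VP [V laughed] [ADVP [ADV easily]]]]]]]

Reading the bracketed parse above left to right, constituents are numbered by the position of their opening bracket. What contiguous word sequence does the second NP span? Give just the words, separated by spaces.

your modern frozen instrument

Opening `[NP` markers occur at word positions 1, 4, 10, 13; the second of these opens the constituent [NP your modern frozen instrument].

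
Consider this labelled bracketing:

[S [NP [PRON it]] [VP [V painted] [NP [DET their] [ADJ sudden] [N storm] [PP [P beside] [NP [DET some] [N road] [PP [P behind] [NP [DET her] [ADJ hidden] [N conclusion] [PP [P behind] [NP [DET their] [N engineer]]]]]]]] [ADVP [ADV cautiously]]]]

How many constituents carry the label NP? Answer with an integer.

5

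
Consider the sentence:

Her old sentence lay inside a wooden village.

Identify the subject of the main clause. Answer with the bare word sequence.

her old sentence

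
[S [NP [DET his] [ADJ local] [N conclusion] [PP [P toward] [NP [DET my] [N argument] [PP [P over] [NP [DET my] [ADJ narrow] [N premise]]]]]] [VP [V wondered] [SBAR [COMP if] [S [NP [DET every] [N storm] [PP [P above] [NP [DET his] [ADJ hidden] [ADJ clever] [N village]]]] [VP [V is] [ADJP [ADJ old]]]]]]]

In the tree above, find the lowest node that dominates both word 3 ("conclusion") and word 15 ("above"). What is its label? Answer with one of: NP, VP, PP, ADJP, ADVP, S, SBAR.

The smallest bracket enclosing both words is [S his local conclusion toward my argument over my narrow premise wondered if every storm above his hidden clever village is old], so the label is S.

S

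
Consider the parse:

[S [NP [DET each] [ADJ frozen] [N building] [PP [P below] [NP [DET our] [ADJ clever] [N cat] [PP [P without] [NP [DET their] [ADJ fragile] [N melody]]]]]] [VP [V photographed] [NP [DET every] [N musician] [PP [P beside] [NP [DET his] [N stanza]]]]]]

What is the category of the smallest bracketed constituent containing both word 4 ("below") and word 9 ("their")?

PP

Both words fall inside [PP below our clever cat without their fragile melody] (words 4–11), and no smaller constituent contains them both. Label: PP.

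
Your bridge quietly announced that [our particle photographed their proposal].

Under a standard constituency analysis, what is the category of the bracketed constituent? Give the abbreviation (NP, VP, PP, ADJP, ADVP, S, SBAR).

The bracketed span "our particle photographed their proposal" is headed by "photographed", making it a clause (S).

S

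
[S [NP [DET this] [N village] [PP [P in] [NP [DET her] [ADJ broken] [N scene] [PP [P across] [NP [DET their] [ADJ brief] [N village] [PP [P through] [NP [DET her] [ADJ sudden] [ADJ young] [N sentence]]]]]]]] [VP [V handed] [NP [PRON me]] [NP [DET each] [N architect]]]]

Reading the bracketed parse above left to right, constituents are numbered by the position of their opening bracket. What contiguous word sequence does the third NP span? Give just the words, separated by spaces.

Opening `[NP` markers occur at word positions 1, 4, 8, 12, 17, 18; the third of these opens the constituent [NP their brief village through her sudden young sentence].

their brief village through her sudden young sentence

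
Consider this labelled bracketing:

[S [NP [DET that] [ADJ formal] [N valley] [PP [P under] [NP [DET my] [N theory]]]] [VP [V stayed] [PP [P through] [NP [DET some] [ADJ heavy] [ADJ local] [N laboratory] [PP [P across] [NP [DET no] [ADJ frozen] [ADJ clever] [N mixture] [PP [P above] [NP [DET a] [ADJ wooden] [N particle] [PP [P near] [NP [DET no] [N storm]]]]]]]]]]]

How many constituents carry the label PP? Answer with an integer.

5

The PP constituents are: [PP under my theory]; [PP through some heavy local laboratory across no frozen clever mixture above a wooden particle near no storm]; [PP across no frozen clever mixture above a wooden particle near no storm]; [PP above a wooden particle near no storm]; [PP near no storm]. Total: 5.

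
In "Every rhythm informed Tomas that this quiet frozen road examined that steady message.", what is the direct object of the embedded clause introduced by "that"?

Within the embedded clause introduced by "that", the direct object of "examined" is "that steady message".

that steady message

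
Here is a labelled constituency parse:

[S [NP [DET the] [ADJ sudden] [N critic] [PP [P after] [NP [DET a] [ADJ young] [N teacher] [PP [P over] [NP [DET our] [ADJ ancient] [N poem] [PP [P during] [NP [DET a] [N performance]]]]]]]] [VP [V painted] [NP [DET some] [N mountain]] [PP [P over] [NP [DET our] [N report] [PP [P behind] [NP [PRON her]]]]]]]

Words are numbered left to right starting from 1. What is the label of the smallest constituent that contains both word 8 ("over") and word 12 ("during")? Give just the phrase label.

PP

Both words fall inside [PP over our ancient poem during a performance] (words 8–14), and no smaller constituent contains them both. Label: PP.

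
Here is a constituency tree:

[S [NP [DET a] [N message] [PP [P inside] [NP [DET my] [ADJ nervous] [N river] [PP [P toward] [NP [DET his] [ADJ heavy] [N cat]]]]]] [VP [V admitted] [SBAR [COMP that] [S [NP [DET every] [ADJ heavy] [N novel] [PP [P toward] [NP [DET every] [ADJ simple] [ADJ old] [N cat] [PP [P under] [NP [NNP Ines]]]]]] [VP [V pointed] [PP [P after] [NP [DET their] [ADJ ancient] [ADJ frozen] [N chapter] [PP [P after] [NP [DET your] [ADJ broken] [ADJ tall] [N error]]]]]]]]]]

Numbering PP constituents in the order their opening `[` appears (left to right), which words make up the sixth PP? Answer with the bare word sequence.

after your broken tall error

In left-to-right order the PP constituents are "inside my nervous river toward his heavy cat"; "toward his heavy cat"; "toward every simple old cat under Ines"; "under Ines"; "after their ancient frozen chapter after your broken tall error"; "after your broken tall error". Number 6 is "after your broken tall error".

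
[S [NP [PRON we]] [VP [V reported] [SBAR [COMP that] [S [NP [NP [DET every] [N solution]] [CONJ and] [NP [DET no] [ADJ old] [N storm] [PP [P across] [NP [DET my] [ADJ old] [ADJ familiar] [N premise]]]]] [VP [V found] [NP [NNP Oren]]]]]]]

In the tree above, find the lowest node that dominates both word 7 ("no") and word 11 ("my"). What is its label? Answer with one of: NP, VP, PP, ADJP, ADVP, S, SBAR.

NP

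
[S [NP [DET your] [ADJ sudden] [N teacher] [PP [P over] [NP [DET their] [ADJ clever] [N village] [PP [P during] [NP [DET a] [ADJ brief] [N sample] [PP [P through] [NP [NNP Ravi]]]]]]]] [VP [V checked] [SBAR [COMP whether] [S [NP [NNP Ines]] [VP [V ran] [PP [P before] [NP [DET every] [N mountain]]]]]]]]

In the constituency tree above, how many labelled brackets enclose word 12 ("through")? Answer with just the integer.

Counting open brackets not yet closed at "through": [S [NP [PP [NP [PP [NP [PP [P = 8.

8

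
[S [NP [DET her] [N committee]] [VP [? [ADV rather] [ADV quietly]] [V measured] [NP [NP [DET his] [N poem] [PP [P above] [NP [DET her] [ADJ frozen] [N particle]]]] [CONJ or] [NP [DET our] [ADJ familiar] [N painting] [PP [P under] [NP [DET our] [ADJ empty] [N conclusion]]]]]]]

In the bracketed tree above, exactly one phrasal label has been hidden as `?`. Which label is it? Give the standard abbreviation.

ADVP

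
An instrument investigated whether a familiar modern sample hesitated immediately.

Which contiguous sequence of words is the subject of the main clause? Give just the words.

In the main clause the verb is "investigated"; the NP preceding it, "an instrument", is the subject.

an instrument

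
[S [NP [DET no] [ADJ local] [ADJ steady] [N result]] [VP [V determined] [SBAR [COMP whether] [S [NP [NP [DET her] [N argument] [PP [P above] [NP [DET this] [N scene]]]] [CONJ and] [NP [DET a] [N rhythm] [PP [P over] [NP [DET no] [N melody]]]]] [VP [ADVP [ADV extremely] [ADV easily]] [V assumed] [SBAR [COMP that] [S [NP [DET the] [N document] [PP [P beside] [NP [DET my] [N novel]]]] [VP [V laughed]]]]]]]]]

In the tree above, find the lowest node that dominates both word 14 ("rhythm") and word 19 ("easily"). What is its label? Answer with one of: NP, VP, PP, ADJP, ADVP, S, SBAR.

S

Both words fall inside [S her argument above this scene and a rhythm over no melody extremely easily assumed that the document beside my novel laughed] (words 7–27), and no smaller constituent contains them both. Label: S.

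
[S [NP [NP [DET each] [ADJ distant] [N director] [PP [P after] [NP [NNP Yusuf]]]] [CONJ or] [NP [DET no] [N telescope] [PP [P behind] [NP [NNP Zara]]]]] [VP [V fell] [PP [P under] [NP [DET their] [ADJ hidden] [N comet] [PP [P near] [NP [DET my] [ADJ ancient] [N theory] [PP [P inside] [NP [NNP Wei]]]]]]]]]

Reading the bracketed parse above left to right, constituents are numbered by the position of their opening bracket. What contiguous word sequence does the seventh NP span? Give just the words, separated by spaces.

my ancient theory inside Wei

Opening `[NP` markers occur at word positions 1, 1, 5, 7, 10, 13, 17, 21; the seventh of these opens the constituent [NP my ancient theory inside Wei].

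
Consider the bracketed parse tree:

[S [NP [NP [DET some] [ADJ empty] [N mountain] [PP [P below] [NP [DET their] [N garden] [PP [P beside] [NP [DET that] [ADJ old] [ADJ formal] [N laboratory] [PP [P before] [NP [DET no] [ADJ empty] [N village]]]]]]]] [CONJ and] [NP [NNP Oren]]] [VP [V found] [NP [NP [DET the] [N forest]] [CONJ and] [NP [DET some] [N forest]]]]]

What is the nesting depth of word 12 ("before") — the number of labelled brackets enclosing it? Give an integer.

9

Counting open brackets not yet closed at "before": [S [NP [NP [PP [NP [PP [NP [PP [P = 9.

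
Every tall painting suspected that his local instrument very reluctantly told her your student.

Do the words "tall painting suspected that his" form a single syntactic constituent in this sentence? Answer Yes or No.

"tall" belongs to the noun phrase "every tall painting" while "his" belongs to the verb phrase "suspected that his local instrument very reluctantly told her your student"; a span that runs across that boundary is not a single phrase.

No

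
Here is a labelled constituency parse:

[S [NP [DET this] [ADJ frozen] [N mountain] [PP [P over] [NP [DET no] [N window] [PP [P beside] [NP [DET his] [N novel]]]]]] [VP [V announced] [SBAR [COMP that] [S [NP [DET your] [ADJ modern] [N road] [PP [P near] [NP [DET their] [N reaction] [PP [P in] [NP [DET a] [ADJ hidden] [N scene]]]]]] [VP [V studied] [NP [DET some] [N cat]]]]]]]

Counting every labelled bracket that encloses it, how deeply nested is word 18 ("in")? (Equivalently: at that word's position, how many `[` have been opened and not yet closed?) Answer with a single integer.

9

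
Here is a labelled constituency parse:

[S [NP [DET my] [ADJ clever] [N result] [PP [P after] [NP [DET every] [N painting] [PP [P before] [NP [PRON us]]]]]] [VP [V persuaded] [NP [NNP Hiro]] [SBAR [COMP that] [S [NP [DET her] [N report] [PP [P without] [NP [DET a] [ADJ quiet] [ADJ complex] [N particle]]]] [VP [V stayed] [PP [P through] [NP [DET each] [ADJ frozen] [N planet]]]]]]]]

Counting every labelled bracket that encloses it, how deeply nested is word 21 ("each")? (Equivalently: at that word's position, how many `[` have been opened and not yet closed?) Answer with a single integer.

8

Counting open brackets not yet closed at "each": [S [VP [SBAR [S [VP [PP [NP [DET = 8.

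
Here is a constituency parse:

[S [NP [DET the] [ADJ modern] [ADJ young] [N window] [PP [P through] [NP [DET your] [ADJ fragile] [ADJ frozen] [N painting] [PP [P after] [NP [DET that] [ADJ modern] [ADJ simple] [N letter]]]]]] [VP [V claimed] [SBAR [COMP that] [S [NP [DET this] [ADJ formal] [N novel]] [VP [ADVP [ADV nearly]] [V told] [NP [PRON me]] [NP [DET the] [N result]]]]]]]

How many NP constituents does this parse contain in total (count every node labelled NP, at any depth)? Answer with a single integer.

6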